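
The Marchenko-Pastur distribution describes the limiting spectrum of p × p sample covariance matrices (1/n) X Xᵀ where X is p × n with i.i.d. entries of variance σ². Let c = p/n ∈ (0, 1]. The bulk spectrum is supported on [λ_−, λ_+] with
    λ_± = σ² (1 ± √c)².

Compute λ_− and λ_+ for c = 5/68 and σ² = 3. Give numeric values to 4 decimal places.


c = 5/68 = 0.073529; √c = 0.271163.
λ_− = σ² (1 − √c)² = 3 · (1 − 0.271163)² = 3 · (0.728837)² = 1.593610.
λ_+ = σ² (1 + √c)² = 3 · (1 + 0.271163)² = 3 · (1.271163)² = 4.847567.

Rounded to 4 decimal places: λ_− ≈ 1.5936, λ_+ ≈ 4.8476.


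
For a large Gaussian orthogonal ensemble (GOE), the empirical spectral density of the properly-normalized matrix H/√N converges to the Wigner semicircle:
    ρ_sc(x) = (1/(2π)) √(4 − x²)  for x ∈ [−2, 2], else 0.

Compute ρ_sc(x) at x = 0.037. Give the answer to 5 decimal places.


ρ_sc(x) = (1/(2π)) √(4 − x²). With x = 0.037:
  4 − x² = 4 − (0.037)² = 4 − 0.001369 = 3.998631.
  √(4 − x²) = 1.999658.
  1/(2π) = 0.159155.
  ρ_sc(0.037) = 0.159155 · 1.999658 = 0.318255.

Rounded to 5 decimal places: ρ_sc(0.037) ≈ 0.31826.


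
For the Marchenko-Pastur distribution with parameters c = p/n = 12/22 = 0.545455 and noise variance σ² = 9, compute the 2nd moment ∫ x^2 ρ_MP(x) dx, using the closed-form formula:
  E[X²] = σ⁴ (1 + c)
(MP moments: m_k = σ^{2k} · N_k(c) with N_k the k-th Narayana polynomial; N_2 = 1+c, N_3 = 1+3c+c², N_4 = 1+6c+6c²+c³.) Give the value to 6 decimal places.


E[X²] = σ⁴ (1 + c) (second MP moment). With σ² = 9 (so σ⁴ = 81) and c = 12/22 = 0.545455: E[X²] = 81 · (1 + 0.545455) = 81 · 1.545455.

So E[X^2] = 125.181818.


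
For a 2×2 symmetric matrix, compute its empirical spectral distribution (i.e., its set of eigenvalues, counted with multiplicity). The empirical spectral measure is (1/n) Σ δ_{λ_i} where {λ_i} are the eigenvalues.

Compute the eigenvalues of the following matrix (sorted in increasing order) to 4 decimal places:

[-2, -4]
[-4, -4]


Since M is real symmetric, both eigenvalues are real; they are the roots of det(λI − M) = λ² − (tr M) λ + det M.
tr M = -2 + (-4) = -6.
det M = (-2)·(-4) − (-4)² = 8 − 16 = -8.
Characteristic polynomial: λ² + 6λ − 8 = 0.
Discriminant Δ = (tr M)² − 4·det M = 36 − (-32) = 68; √Δ = 8.246211.
λ = (tr M ± √Δ)/2 = (-6 ± 8.246211)/2, giving (tr M − √Δ)/2 = -7.1231 and (tr M + √Δ)/2 = 1.1231.

Eigenvalues sorted in increasing order: [-7.1231, 1.1231].


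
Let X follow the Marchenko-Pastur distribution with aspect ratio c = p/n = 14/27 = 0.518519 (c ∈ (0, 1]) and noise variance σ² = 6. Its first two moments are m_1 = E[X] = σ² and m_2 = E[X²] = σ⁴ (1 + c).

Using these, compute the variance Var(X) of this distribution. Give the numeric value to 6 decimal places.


m_1 = E[X] = σ² = 6, so m_1² = 36.
m_2 = E[X²] = σ⁴ (1 + c) = 36 · (1 + 0.518519) = 36 · 1.518519 = 54.666667.
(Note m_2 − m_1² simplifies to c · σ⁴ = 0.518519 · 36.)

Var(X) = m_2 − m_1² = 54.666667 − 36 = 18.666667.


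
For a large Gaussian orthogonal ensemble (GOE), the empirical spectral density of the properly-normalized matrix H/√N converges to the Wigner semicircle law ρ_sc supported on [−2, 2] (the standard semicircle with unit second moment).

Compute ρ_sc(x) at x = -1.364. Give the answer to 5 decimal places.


ρ_sc(x) = (1/(2π)) √(4 − x²). With x = -1.364:
  4 − x² = 4 − (-1.364)² = 4 − 1.860496 = 2.139504.
  √(4 − x²) = 1.462704.
  1/(2π) = 0.159155.
  ρ_sc(-1.364) = 0.159155 · 1.462704 = 0.232797.

Rounded to 5 decimal places: ρ_sc(-1.364) ≈ 0.23280.


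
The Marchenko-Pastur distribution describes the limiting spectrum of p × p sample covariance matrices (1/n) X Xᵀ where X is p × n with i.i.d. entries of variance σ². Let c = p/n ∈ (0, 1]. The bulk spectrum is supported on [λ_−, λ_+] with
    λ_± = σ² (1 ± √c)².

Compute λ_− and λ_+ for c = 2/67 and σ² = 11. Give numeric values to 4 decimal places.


c = 2/67 = 0.029851; √c = 0.172774.
λ_− = σ² (1 − √c)² = 11 · (1 − 0.172774)² = 11 · (0.827226)² = 7.527337.
λ_+ = σ² (1 + √c)² = 11 · (1 + 0.172774)² = 11 · (1.172774)² = 15.129379.

Rounded to 4 decimal places: λ_− ≈ 7.5273, λ_+ ≈ 15.1294.


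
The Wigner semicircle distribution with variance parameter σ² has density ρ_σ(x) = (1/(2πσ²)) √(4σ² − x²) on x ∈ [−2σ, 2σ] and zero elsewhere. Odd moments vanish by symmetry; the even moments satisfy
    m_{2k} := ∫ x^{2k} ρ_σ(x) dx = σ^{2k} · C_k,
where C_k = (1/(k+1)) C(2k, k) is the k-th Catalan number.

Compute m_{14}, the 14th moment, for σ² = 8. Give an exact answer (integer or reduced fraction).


By the scaled semicircle moment identity, m_{2k} = σ^{2k} · C_k with k = 7.
C_7 = (1/(k+1)) · C(2k, k) = (1/8) · C(14, 7) = (1/8) · 3432 = 429.
σ^{2k} = (σ²)^k = (8)^7 = 2097152.

Therefore m_{14} = σ^{14} · C_7 = 2097152 · 429 = 899678208.


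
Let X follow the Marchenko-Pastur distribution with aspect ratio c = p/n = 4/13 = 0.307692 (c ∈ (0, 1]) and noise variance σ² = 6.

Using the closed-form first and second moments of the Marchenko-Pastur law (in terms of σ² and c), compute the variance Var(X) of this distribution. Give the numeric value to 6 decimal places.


Recall the MP moments m_1 = E[X] = σ² and m_2 = E[X²] = σ⁴ (1 + c).
m_1 = E[X] = σ² = 6, so m_1² = 36.
m_2 = E[X²] = σ⁴ (1 + c) = 36 · (1 + 0.307692) = 36 · 1.307692 = 47.076923.
(Note m_2 − m_1² simplifies to c · σ⁴ = 0.307692 · 36.)

Var(X) = m_2 − m_1² = 47.076923 − 36 = 11.076923.


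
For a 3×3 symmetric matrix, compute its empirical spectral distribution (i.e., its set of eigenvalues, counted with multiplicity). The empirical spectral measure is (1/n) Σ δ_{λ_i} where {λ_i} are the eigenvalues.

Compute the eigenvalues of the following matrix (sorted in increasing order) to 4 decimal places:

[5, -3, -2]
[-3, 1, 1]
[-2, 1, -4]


Since M is real symmetric, all three eigenvalues are real; they are the roots of det(λI − M) = λ³ − (tr M) λ² + s λ − det M, where s is the sum of the principal 2×2 minors.
tr M = 5 + 1 + (-4) = 2.
s = (5·1 − (-3)²) + (5·(-4) − (-2)²) + (1·(-4) − 1²) = -4 + (-24) + (-5) = -33.
det M (expand along row 1) = 5·(-5) − (-3)·14 + (-2)·(-1) = 19.
Characteristic polynomial: λ³ − 2λ² − 33λ − 19 = 0.
Substitute λ = y + (tr M)/3 = y + 0.666667 to remove the quadratic term: y³ + p·y + q = 0 with p = s − (tr M)²/3 = -34.333333 and q = −2(tr M)³/27 + (tr M)·s/3 − det M = -41.592593.
Three real roots ⇒ use the trigonometric (Viète) form: r = 2√(−p/3) = 6.765928, φ = arccos(3q/(p·r)) = arccos(0.537148) = 1.003744 rad.
y_k = r·cos(φ/3 − 2πk/3) for k = 0, 1, 2 gives y = 6.390743, -1.271276, -5.119466.
λ_k = y_k + 0.666667 gives λ = 7.0574, -0.6046, -4.4528 (check: the sum is 2.0000 = tr M).

Eigenvalues sorted in increasing order: [-4.4528, -0.6046, 7.0574].


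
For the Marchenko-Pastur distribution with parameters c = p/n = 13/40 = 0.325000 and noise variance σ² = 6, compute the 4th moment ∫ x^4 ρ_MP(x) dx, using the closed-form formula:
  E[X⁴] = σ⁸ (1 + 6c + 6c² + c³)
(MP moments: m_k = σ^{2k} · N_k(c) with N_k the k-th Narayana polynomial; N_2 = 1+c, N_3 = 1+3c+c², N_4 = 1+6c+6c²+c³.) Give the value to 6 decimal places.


E[X⁴] = σ⁸ (1 + 6c + 6c² + c³) (fourth MP moment). With σ² = 6 (so σ⁸ = 1296) and c = 13/40 = 0.325000: E[X⁴] = 1296 · (1 + 6·0.325000 + 6·(0.325000)² + (0.325000)³) = 1296 · 3.618078.

So E[X^4] = 4689.029250.


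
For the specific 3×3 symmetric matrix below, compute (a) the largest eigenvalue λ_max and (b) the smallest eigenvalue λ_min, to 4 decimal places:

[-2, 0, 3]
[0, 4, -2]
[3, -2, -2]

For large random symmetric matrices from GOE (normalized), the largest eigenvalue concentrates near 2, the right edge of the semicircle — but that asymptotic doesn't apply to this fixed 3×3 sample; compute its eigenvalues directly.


Since M is real symmetric, all three eigenvalues are real; they are the roots of det(λI − M) = λ³ − (tr M) λ² + s λ − det M, where s is the sum of the principal 2×2 minors.
tr M = -2 + 4 + (-2) = 0.
s = ((-2)·4 − 0²) + ((-2)·(-2) − 3²) + (4·(-2) − (-2)²) = -8 + (-5) + (-12) = -25.
det M (expand along row 1) = (-2)·(-12) − 0·6 + 3·(-12) = -12.
Characteristic polynomial: λ³ − 25λ + 12 = 0.
Substitute λ = y + (tr M)/3 = y + 0.000000 to remove the quadratic term: y³ + p·y + q = 0 with p = s − (tr M)²/3 = -25.000000 and q = −2(tr M)³/27 + (tr M)·s/3 − det M = 12.000000.
Three real roots ⇒ use the trigonometric (Viète) form: r = 2√(−p/3) = 5.773503, φ = arccos(3q/(p·r)) = arccos(-0.249415) = 1.822873 rad.
y_k = r·cos(φ/3 − 2πk/3) for k = 0, 1, 2 gives y = 4.740084, 0.484551, -5.224635.
λ_k = y_k + 0.000000 gives λ = 4.7401, 0.4846, -5.2246 (check: the sum is 0.0000 = tr M).

Hence λ_max = 4.7401 and λ_min = -5.2246.


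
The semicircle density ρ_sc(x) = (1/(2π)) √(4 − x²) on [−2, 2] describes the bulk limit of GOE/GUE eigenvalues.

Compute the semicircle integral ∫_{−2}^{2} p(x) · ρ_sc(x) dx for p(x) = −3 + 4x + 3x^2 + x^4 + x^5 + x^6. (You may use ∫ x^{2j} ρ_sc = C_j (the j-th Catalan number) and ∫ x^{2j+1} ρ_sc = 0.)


Write p(x) = Σ a_i x^i, split into monomials and integrate each against ρ_sc separately.
Using ∫ x^{2j} ρ_sc = C_j = (1/(j+1)) C(2j, j) (Catalan numbers) and ∫ x^{2j+1} ρ_sc = 0 (odd monomials vanish by symmetry):
  i = 0 (even): a_0 · C_{0} = -3 · 1 = -3
  i = 1 (odd): ∫ x^1 ρ_sc = 0 (vanishes)
  i = 2 (even): a_2 · C_{1} = 3 · 1 = 3
  i = 4 (even): a_4 · C_{2} = 1 · 2 = 2
  i = 5 (odd): ∫ x^5 ρ_sc = 0 (vanishes)
  i = 6 (even): a_6 · C_{3} = 1 · 5 = 5

Summing the contributions: ∫_{−2}^{2} p(x) ρ_sc(x) dx = (-3) + 3 + 2 + 5 = 7.


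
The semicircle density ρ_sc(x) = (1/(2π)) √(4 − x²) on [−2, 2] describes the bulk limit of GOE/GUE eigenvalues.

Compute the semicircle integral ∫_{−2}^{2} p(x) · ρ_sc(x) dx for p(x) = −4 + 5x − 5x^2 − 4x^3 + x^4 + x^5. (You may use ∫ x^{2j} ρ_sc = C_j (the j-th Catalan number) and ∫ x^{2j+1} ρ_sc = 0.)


Write p(x) = Σ a_i x^i, split into monomials and integrate each against ρ_sc separately.
Using ∫ x^{2j} ρ_sc = C_j = (1/(j+1)) C(2j, j) (Catalan numbers) and ∫ x^{2j+1} ρ_sc = 0 (odd monomials vanish by symmetry):
  i = 0 (even): a_0 · C_{0} = -4 · 1 = -4
  i = 1 (odd): ∫ x^1 ρ_sc = 0 (vanishes)
  i = 2 (even): a_2 · C_{1} = -5 · 1 = -5
  i = 3 (odd): ∫ x^3 ρ_sc = 0 (vanishes)
  i = 4 (even): a_4 · C_{2} = 1 · 2 = 2
  i = 5 (odd): ∫ x^5 ρ_sc = 0 (vanishes)

Summing the contributions: ∫_{−2}^{2} p(x) ρ_sc(x) dx = (-4) + (-5) + 2 = -7.


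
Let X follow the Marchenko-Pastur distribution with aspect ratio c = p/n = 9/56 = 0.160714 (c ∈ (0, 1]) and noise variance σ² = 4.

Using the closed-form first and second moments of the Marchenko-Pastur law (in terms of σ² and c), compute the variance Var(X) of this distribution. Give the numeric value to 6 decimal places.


Recall the MP moments m_1 = E[X] = σ² and m_2 = E[X²] = σ⁴ (1 + c).
m_1 = E[X] = σ² = 4, so m_1² = 16.
m_2 = E[X²] = σ⁴ (1 + c) = 16 · (1 + 0.160714) = 16 · 1.160714 = 18.571429.
(Note m_2 − m_1² simplifies to c · σ⁴ = 0.160714 · 16.)

Var(X) = m_2 − m_1² = 18.571429 − 16 = 2.571429.


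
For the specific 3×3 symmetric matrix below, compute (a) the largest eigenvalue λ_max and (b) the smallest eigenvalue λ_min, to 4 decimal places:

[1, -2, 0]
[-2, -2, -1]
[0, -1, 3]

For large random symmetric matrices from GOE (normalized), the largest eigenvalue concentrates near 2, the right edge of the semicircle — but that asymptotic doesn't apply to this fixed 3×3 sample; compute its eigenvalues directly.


Since M is real symmetric, all three eigenvalues are real; they are the roots of det(λI − M) = λ³ − (tr M) λ² + s λ − det M, where s is the sum of the principal 2×2 minors.
tr M = 1 + (-2) + 3 = 2.
s = (1·(-2) − (-2)²) + (1·3 − 0²) + ((-2)·3 − (-1)²) = -6 + 3 + (-7) = -10.
det M (expand along row 1) = 1·(-7) − (-2)·(-6) + 0·2 = -19.
Characteristic polynomial: λ³ − 2λ² − 10λ + 19 = 0.
Substitute λ = y + (tr M)/3 = y + 0.666667 to remove the quadratic term: y³ + p·y + q = 0 with p = s − (tr M)²/3 = -11.333333 and q = −2(tr M)³/27 + (tr M)·s/3 − det M = 11.740741.
Three real roots ⇒ use the trigonometric (Viète) form: r = 2√(−p/3) = 3.887301, φ = arccos(3q/(p·r)) = arccos(-0.799486) = 2.497235 rad.
y_k = r·cos(φ/3 − 2πk/3) for k = 0, 1, 2 gives y = 2.616519, 1.181460, -3.797979.
λ_k = y_k + 0.666667 gives λ = 3.2832, 1.8481, -3.1313 (check: the sum is 2.0000 = tr M).

Hence λ_max = 3.2832 and λ_min = -3.1313.


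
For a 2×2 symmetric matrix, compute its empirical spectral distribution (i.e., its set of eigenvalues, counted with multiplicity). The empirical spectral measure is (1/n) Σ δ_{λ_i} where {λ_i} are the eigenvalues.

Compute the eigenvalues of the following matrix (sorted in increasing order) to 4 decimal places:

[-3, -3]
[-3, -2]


Since M is real symmetric, both eigenvalues are real; they are the roots of det(λI − M) = λ² − (tr M) λ + det M.
tr M = -3 + (-2) = -5.
det M = (-3)·(-2) − (-3)² = 6 − 9 = -3.
Characteristic polynomial: λ² + 5λ − 3 = 0.
Discriminant Δ = (tr M)² − 4·det M = 25 − (-12) = 37; √Δ = 6.082763.
λ = (tr M ± √Δ)/2 = (-5 ± 6.082763)/2, giving (tr M − √Δ)/2 = -5.5414 and (tr M + √Δ)/2 = 0.5414.

Eigenvalues sorted in increasing order: [-5.5414, 0.5414].


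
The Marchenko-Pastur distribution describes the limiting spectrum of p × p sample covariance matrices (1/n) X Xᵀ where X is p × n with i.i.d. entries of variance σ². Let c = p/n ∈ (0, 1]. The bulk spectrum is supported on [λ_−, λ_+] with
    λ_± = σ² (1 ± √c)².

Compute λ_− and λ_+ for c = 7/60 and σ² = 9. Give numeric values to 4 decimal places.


c = 7/60 = 0.116667; √c = 0.341565.
λ_− = σ² (1 − √c)² = 9 · (1 − 0.341565)² = 9 · (0.658435)² = 3.901830.
λ_+ = σ² (1 + √c)² = 9 · (1 + 0.341565)² = 9 · (1.341565)² = 16.198170.

Rounded to 4 decimal places: λ_− ≈ 3.9018, λ_+ ≈ 16.1982.


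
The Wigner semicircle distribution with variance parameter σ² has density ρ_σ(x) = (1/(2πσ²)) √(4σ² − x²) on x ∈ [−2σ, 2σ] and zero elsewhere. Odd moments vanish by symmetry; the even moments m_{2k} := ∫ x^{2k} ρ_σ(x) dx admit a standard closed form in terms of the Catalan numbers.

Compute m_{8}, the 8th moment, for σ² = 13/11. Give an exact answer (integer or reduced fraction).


By the scaled semicircle moment identity, m_{2k} = σ^{2k} · C_k with k = 4.
C_4 = (1/(k+1)) · C(2k, k) = (1/5) · C(8, 4) = (1/5) · 70 = 14.
σ^{2k} = (σ²)^k = (13/11)^4 = 28561/14641.

Therefore m_{8} = σ^{8} · C_4 = (28561/14641) · 14 = 399854/14641.


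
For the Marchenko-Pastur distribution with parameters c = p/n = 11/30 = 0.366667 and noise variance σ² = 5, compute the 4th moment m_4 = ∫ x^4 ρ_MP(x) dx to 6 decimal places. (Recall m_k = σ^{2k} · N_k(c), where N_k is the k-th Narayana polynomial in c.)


E[X⁴] = σ⁸ (1 + 6c + 6c² + c³) (fourth MP moment). With σ² = 5 (so σ⁸ = 625) and c = 11/30 = 0.366667: E[X⁴] = 625 · (1 + 6·0.366667 + 6·(0.366667)² + (0.366667)³) = 625 · 4.055963.

So E[X^4] = 2534.976852.


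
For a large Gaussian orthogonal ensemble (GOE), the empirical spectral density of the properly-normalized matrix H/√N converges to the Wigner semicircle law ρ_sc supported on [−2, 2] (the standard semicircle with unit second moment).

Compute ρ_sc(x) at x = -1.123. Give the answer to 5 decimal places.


ρ_sc(x) = (1/(2π)) √(4 − x²). With x = -1.123:
  4 − x² = 4 − (-1.123)² = 4 − 1.261129 = 2.738871.
  √(4 − x²) = 1.654953.
  1/(2π) = 0.159155.
  ρ_sc(-1.123) = 0.159155 · 1.654953 = 0.263394.

Rounded to 5 decimal places: ρ_sc(-1.123) ≈ 0.26339.


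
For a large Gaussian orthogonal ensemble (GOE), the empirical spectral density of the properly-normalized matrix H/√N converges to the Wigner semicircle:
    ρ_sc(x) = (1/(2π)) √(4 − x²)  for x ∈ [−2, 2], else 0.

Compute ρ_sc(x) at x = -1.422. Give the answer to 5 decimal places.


ρ_sc(x) = (1/(2π)) √(4 − x²). With x = -1.422:
  4 − x² = 4 − (-1.422)² = 4 − 2.022084 = 1.977916.
  √(4 − x²) = 1.406384.
  1/(2π) = 0.159155.
  ρ_sc(-1.422) = 0.159155 · 1.406384 = 0.223833.

Rounded to 5 decimal places: ρ_sc(-1.422) ≈ 0.22383.


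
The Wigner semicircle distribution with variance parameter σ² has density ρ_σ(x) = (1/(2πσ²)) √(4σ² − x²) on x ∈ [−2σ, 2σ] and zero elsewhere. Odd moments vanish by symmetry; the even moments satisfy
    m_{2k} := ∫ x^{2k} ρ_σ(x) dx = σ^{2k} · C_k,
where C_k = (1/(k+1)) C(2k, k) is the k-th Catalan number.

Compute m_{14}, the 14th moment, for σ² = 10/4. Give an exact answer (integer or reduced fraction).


By the scaled semicircle moment identity, m_{2k} = σ^{2k} · C_k with k = 7.
C_7 = (1/(k+1)) · C(2k, k) = (1/8) · C(14, 7) = (1/8) · 3432 = 429.
σ^{2k} = (σ²)^k = (10/4)^7 = 78125/128.

Therefore m_{14} = σ^{14} · C_7 = (78125/128) · 429 = 33515625/128.


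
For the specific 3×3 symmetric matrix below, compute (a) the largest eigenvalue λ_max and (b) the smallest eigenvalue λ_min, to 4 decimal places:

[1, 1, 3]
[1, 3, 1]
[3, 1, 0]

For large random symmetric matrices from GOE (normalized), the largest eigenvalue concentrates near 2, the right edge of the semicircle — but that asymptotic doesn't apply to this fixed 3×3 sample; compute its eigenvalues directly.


Since M is real symmetric, all three eigenvalues are real; they are the roots of det(λI − M) = λ³ − (tr M) λ² + s λ − det M, where s is the sum of the principal 2×2 minors.
tr M = 1 + 3 + 0 = 4.
s = (1·3 − 1²) + (1·0 − 3²) + (3·0 − 1²) = 2 + (-9) + (-1) = -8.
det M (expand along row 1) = 1·(-1) − 1·(-3) + 3·(-8) = -22.
Characteristic polynomial: λ³ − 4λ² − 8λ + 22 = 0.
Substitute λ = y + (tr M)/3 = y + 1.333333 to remove the quadratic term: y³ + p·y + q = 0 with p = s − (tr M)²/3 = -13.333333 and q = −2(tr M)³/27 + (tr M)·s/3 − det M = 6.592593.
Three real roots ⇒ use the trigonometric (Viète) form: r = 2√(−p/3) = 4.216370, φ = arccos(3q/(p·r)) = arccos(-0.351803) = 1.930293 rad.
y_k = r·cos(φ/3 − 2πk/3) for k = 0, 1, 2 gives y = 3.373273, 0.504049, -3.877322.
λ_k = y_k + 1.333333 gives λ = 4.7066, 1.8374, -2.5440 (check: the sum is 4.0000 = tr M).

Hence λ_max = 4.7066 and λ_min = -2.5440.


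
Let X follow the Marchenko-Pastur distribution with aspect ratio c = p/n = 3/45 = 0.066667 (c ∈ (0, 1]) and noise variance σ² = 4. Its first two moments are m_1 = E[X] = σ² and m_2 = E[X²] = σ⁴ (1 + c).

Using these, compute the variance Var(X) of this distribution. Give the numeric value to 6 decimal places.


m_1 = E[X] = σ² = 4, so m_1² = 16.
m_2 = E[X²] = σ⁴ (1 + c) = 16 · (1 + 0.066667) = 16 · 1.066667 = 17.066667.
(Note m_2 − m_1² simplifies to c · σ⁴ = 0.066667 · 16.)

Var(X) = m_2 − m_1² = 17.066667 − 16 = 1.066667.


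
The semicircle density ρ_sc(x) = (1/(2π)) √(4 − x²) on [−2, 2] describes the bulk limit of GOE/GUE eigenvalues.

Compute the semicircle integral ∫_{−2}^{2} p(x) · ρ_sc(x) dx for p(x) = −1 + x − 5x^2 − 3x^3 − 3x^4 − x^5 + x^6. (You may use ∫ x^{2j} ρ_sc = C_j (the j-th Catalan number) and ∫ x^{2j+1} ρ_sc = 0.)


Write p(x) = Σ a_i x^i, split into monomials and integrate each against ρ_sc separately.
Using ∫ x^{2j} ρ_sc = C_j = (1/(j+1)) C(2j, j) (Catalan numbers) and ∫ x^{2j+1} ρ_sc = 0 (odd monomials vanish by symmetry):
  i = 0 (even): a_0 · C_{0} = -1 · 1 = -1
  i = 1 (odd): ∫ x^1 ρ_sc = 0 (vanishes)
  i = 2 (even): a_2 · C_{1} = -5 · 1 = -5
  i = 3 (odd): ∫ x^3 ρ_sc = 0 (vanishes)
  i = 4 (even): a_4 · C_{2} = -3 · 2 = -6
  i = 5 (odd): ∫ x^5 ρ_sc = 0 (vanishes)
  i = 6 (even): a_6 · C_{3} = 1 · 5 = 5

Summing the contributions: ∫_{−2}^{2} p(x) ρ_sc(x) dx = (-1) + (-5) + (-6) + 5 = -7.


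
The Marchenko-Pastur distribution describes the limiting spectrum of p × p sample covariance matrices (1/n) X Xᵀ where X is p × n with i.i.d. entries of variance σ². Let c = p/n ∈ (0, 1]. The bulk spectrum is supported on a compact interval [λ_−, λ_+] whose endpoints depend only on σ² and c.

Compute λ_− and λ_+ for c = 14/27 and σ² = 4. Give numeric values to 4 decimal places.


c = 14/27 = 0.518519; √c = 0.720082.
λ_− = σ² (1 − √c)² = 4 · (1 − 0.720082)² = 4 · (0.279918)² = 0.313416.
λ_+ = σ² (1 + √c)² = 4 · (1 + 0.720082)² = 4 · (1.720082)² = 11.834732.

Rounded to 4 decimal places: λ_− ≈ 0.3134, λ_+ ≈ 11.8347.


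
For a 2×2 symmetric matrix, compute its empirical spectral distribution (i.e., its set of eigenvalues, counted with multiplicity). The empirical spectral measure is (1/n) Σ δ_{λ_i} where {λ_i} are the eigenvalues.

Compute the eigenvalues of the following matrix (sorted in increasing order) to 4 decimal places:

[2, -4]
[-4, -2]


Since M is real symmetric, both eigenvalues are real; they are the roots of det(λI − M) = λ² − (tr M) λ + det M.
tr M = 2 + (-2) = 0.
det M = 2·(-2) − (-4)² = -4 − 16 = -20.
Characteristic polynomial: λ² − 20 = 0.
Discriminant Δ = (tr M)² − 4·det M = 0 − (-80) = 80; √Δ = 8.944272.
λ = (tr M ± √Δ)/2 = (0 ± 8.944272)/2, giving (tr M − √Δ)/2 = -4.4721 and (tr M + √Δ)/2 = 4.4721.

Eigenvalues sorted in increasing order: [-4.4721, 4.4721].


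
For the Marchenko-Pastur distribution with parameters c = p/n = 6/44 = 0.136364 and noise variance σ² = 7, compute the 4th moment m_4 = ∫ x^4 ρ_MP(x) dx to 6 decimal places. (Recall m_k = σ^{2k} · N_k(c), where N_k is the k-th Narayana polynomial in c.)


E[X⁴] = σ⁸ (1 + 6c + 6c² + c³) (fourth MP moment). With σ² = 7 (so σ⁸ = 2401) and c = 6/44 = 0.136364: E[X⁴] = 2401 · (1 + 6·0.136364 + 6·(0.136364)² + (0.136364)³) = 2401 · 1.932288.

So E[X^4] = 4639.422896.


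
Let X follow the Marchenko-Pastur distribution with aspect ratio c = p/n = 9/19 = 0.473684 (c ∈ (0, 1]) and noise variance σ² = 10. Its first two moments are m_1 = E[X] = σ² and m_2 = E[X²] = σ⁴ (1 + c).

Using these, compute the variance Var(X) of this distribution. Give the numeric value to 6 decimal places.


m_1 = E[X] = σ² = 10, so m_1² = 100.
m_2 = E[X²] = σ⁴ (1 + c) = 100 · (1 + 0.473684) = 100 · 1.473684 = 147.368421.
(Note m_2 − m_1² simplifies to c · σ⁴ = 0.473684 · 100.)

Var(X) = m_2 − m_1² = 147.368421 − 100 = 47.368421.


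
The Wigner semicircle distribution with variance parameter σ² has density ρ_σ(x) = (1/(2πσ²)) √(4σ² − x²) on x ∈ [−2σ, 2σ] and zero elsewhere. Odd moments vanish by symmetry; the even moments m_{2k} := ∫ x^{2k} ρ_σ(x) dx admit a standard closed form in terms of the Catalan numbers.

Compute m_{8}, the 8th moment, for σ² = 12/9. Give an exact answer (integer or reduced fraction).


By the scaled semicircle moment identity, m_{2k} = σ^{2k} · C_k with k = 4.
C_4 = (1/(k+1)) · C(2k, k) = (1/5) · C(8, 4) = (1/5) · 70 = 14.
σ^{2k} = (σ²)^k = (12/9)^4 = 256/81.

Therefore m_{8} = σ^{8} · C_4 = (256/81) · 14 = 3584/81.


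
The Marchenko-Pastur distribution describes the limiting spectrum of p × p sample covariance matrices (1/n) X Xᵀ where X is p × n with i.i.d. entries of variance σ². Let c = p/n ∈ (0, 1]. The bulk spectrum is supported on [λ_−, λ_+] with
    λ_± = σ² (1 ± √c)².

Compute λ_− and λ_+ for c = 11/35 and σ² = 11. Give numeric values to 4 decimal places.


c = 11/35 = 0.314286; √c = 0.560612.
λ_− = σ² (1 − √c)² = 11 · (1 − 0.560612)² = 11 · (0.439388)² = 2.123681.
λ_+ = σ² (1 + √c)² = 11 · (1 + 0.560612)² = 11 · (1.560612)² = 26.790605.

Rounded to 4 decimal places: λ_− ≈ 2.1237, λ_+ ≈ 26.7906.


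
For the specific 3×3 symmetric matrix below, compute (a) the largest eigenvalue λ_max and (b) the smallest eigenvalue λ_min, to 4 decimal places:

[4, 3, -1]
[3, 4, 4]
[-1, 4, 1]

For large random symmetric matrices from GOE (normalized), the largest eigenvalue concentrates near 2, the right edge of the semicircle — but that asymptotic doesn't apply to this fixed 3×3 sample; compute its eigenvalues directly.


Since M is real symmetric, all three eigenvalues are real; they are the roots of det(λI − M) = λ³ − (tr M) λ² + s λ − det M, where s is the sum of the principal 2×2 minors.
tr M = 4 + 4 + 1 = 9.
s = (4·4 − 3²) + (4·1 − (-1)²) + (4·1 − 4²) = 7 + 3 + (-12) = -2.
det M (expand along row 1) = 4·(-12) − 3·7 + (-1)·16 = -85.
Characteristic polynomial: λ³ − 9λ² − 2λ + 85 = 0.
Substitute λ = y + (tr M)/3 = y + 3.000000 to remove the quadratic term: y³ + p·y + q = 0 with p = s − (tr M)²/3 = -29.000000 and q = −2(tr M)³/27 + (tr M)·s/3 − det M = 25.000000.
Three real roots ⇒ use the trigonometric (Viète) form: r = 2√(−p/3) = 6.218253, φ = arccos(3q/(p·r)) = arccos(-0.415906) = 1.999735 rad.
y_k = r·cos(φ/3 − 2πk/3) for k = 0, 1, 2 gives y = 4.887185, 0.886057, -5.773242.
λ_k = y_k + 3.000000 gives λ = 7.8872, 3.8861, -2.7732 (check: the sum is 9.0000 = tr M).

Hence λ_max = 7.8872 and λ_min = -2.7732.


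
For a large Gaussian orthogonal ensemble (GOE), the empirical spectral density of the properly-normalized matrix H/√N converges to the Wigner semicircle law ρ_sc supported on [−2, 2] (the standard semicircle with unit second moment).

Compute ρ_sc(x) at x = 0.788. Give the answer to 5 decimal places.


ρ_sc(x) = (1/(2π)) √(4 − x²). With x = 0.788:
  4 − x² = 4 − (0.788)² = 4 − 0.620944 = 3.379056.
  √(4 − x²) = 1.838221.
  1/(2π) = 0.159155.
  ρ_sc(0.788) = 0.159155 · 1.838221 = 0.292562.

Rounded to 5 decimal places: ρ_sc(0.788) ≈ 0.29256.


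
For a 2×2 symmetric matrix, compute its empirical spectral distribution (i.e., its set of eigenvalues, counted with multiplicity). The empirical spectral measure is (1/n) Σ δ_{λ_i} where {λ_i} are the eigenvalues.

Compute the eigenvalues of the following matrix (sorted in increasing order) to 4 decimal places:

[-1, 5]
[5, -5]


Since M is real symmetric, both eigenvalues are real; they are the roots of det(λI − M) = λ² − (tr M) λ + det M.
tr M = -1 + (-5) = -6.
det M = (-1)·(-5) − 5² = 5 − 25 = -20.
Characteristic polynomial: λ² + 6λ − 20 = 0.
Discriminant Δ = (tr M)² − 4·det M = 36 − (-80) = 116; √Δ = 10.770330.
λ = (tr M ± √Δ)/2 = (-6 ± 10.770330)/2, giving (tr M − √Δ)/2 = -8.3852 and (tr M + √Δ)/2 = 2.3852.

Eigenvalues sorted in increasing order: [-8.3852, 2.3852].


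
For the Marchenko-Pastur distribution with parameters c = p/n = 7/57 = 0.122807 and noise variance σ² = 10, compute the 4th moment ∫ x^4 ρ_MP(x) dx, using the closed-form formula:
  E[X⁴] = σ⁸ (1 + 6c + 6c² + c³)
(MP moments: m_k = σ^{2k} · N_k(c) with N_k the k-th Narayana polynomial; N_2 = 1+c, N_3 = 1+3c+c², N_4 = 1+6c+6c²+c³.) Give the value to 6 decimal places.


E[X⁴] = σ⁸ (1 + 6c + 6c² + c³) (fourth MP moment). With σ² = 10 (so σ⁸ = 10000) and c = 7/57 = 0.122807: E[X⁴] = 10000 · (1 + 6·0.122807 + 6·(0.122807)² + (0.122807)³) = 10000 · 1.829184.

So E[X^4] = 18291.836085.


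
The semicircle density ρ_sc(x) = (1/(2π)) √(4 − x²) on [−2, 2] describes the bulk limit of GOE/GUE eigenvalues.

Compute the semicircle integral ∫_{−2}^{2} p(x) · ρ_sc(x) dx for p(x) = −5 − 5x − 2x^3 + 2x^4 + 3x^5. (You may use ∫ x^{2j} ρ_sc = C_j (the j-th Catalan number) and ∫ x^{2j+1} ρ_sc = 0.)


Write p(x) = Σ a_i x^i, split into monomials and integrate each against ρ_sc separately.
Using ∫ x^{2j} ρ_sc = C_j = (1/(j+1)) C(2j, j) (Catalan numbers) and ∫ x^{2j+1} ρ_sc = 0 (odd monomials vanish by symmetry):
  i = 0 (even): a_0 · C_{0} = -5 · 1 = -5
  i = 1 (odd): ∫ x^1 ρ_sc = 0 (vanishes)
  i = 3 (odd): ∫ x^3 ρ_sc = 0 (vanishes)
  i = 4 (even): a_4 · C_{2} = 2 · 2 = 4
  i = 5 (odd): ∫ x^5 ρ_sc = 0 (vanishes)

Summing the contributions: ∫_{−2}^{2} p(x) ρ_sc(x) dx = (-5) + 4 = -1.


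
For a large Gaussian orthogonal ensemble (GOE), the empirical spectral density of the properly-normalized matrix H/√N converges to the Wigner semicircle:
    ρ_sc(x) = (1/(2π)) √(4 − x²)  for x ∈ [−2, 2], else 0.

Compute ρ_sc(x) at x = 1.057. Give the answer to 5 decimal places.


ρ_sc(x) = (1/(2π)) √(4 − x²). With x = 1.057:
  4 − x² = 4 − (1.057)² = 4 − 1.117249 = 2.882751.
  √(4 − x²) = 1.697867.
  1/(2π) = 0.159155.
  ρ_sc(1.057) = 0.159155 · 1.697867 = 0.270224.

Rounded to 5 decimal places: ρ_sc(1.057) ≈ 0.27022.


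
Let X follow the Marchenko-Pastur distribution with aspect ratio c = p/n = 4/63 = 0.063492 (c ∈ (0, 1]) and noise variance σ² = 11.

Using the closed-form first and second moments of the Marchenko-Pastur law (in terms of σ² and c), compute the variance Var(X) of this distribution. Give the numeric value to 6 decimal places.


Recall the MP moments m_1 = E[X] = σ² and m_2 = E[X²] = σ⁴ (1 + c).
m_1 = E[X] = σ² = 11, so m_1² = 121.
m_2 = E[X²] = σ⁴ (1 + c) = 121 · (1 + 0.063492) = 121 · 1.063492 = 128.682540.
(Note m_2 − m_1² simplifies to c · σ⁴ = 0.063492 · 121.)

Var(X) = m_2 − m_1² = 128.682540 − 121 = 7.682540.


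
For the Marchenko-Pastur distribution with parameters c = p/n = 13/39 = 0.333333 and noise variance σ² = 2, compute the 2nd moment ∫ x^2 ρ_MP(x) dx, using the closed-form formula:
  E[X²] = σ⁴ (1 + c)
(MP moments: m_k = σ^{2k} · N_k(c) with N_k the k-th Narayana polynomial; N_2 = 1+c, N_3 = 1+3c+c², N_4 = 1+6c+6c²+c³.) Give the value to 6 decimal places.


E[X²] = σ⁴ (1 + c) (second MP moment). With σ² = 2 (so σ⁴ = 4) and c = 13/39 = 0.333333: E[X²] = 4 · (1 + 0.333333) = 4 · 1.333333.

So E[X^2] = 5.333333.


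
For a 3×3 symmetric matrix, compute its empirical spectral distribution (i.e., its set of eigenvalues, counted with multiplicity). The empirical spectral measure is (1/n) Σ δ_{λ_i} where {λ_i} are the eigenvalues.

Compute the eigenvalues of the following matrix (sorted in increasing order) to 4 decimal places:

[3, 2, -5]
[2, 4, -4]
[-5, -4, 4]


Since M is real symmetric, all three eigenvalues are real; they are the roots of det(λI − M) = λ³ − (tr M) λ² + s λ − det M, where s is the sum of the principal 2×2 minors.
tr M = 3 + 4 + 4 = 11.
s = (3·4 − 2²) + (3·4 − (-5)²) + (4·4 − (-4)²) = 8 + (-13) + 0 = -5.
det M (expand along row 1) = 3·0 − 2·(-12) + (-5)·12 = -36.
Characteristic polynomial: λ³ − 11λ² − 5λ + 36 = 0.
Substitute λ = y + (tr M)/3 = y + 3.666667 to remove the quadratic term: y³ + p·y + q = 0 with p = s − (tr M)²/3 = -45.333333 and q = −2(tr M)³/27 + (tr M)·s/3 − det M = -80.925926.
Three real roots ⇒ use the trigonometric (Viète) form: r = 2√(−p/3) = 7.774603, φ = arccos(3q/(p·r)) = arccos(0.688832) = 0.810920 rad.
y_k = r·cos(φ/3 − 2πk/3) for k = 0, 1, 2 gives y = 7.492299, -1.948256, -5.544044.
λ_k = y_k + 3.666667 gives λ = 11.1590, 1.7184, -1.8774 (check: the sum is 11.0000 = tr M).

Eigenvalues sorted in increasing order: [-1.8774, 1.7184, 11.1590].


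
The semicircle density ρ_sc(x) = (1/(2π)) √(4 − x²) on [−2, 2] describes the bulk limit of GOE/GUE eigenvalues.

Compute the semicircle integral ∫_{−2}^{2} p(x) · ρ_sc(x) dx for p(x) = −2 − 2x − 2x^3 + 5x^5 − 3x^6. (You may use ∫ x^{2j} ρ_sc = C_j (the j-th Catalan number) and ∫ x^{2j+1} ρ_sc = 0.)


Write p(x) = Σ a_i x^i, split into monomials and integrate each against ρ_sc separately.
Using ∫ x^{2j} ρ_sc = C_j = (1/(j+1)) C(2j, j) (Catalan numbers) and ∫ x^{2j+1} ρ_sc = 0 (odd monomials vanish by symmetry):
  i = 0 (even): a_0 · C_{0} = -2 · 1 = -2
  i = 1 (odd): ∫ x^1 ρ_sc = 0 (vanishes)
  i = 3 (odd): ∫ x^3 ρ_sc = 0 (vanishes)
  i = 5 (odd): ∫ x^5 ρ_sc = 0 (vanishes)
  i = 6 (even): a_6 · C_{3} = -3 · 5 = -15

Summing the contributions: ∫_{−2}^{2} p(x) ρ_sc(x) dx = (-2) + (-15) = -17.


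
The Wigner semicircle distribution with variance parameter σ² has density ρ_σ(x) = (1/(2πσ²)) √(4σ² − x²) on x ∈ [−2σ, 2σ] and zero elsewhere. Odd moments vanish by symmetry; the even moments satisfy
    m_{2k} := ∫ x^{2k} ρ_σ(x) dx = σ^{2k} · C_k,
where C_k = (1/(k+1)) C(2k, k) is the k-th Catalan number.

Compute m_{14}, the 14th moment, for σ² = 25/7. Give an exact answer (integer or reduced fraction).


By the scaled semicircle moment identity, m_{2k} = σ^{2k} · C_k with k = 7.
C_7 = (1/(k+1)) · C(2k, k) = (1/8) · C(14, 7) = (1/8) · 3432 = 429.
σ^{2k} = (σ²)^k = (25/7)^7 = 6103515625/823543.

Therefore m_{14} = σ^{14} · C_7 = (6103515625/823543) · 429 = 2618408203125/823543.


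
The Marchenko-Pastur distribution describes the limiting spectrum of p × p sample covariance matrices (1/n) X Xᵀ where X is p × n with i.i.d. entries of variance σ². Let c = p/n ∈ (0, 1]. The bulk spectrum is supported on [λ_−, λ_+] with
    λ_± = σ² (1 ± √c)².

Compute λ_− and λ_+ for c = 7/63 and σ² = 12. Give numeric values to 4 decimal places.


c = 7/63 = 0.111111; √c = 0.333333.
λ_− = σ² (1 − √c)² = 12 · (1 − 0.333333)² = 12 · (0.666667)² = 5.333333.
λ_+ = σ² (1 + √c)² = 12 · (1 + 0.333333)² = 12 · (1.333333)² = 21.333333.

Rounded to 4 decimal places: λ_− ≈ 5.3333, λ_+ ≈ 21.3333.


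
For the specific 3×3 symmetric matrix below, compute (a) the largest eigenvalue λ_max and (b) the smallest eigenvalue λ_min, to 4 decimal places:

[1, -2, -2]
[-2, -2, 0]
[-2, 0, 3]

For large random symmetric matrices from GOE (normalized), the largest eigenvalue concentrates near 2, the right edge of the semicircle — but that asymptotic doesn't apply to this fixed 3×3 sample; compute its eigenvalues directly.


Since M is real symmetric, all three eigenvalues are real; they are the roots of det(λI − M) = λ³ − (tr M) λ² + s λ − det M, where s is the sum of the principal 2×2 minors.
tr M = 1 + (-2) + 3 = 2.
s = (1·(-2) − (-2)²) + (1·3 − (-2)²) + ((-2)·3 − 0²) = -6 + (-1) + (-6) = -13.
det M (expand along row 1) = 1·(-6) − (-2)·(-6) + (-2)·(-4) = -10.
Characteristic polynomial: λ³ − 2λ² − 13λ + 10 = 0.
Substitute λ = y + (tr M)/3 = y + 0.666667 to remove the quadratic term: y³ + p·y + q = 0 with p = s − (tr M)²/3 = -14.333333 and q = −2(tr M)³/27 + (tr M)·s/3 − det M = 0.740741.
Three real roots ⇒ use the trigonometric (Viète) form: r = 2√(−p/3) = 4.371626, φ = arccos(3q/(p·r)) = arccos(-0.035465) = 1.606269 rad.
y_k = r·cos(φ/3 − 2πk/3) for k = 0, 1, 2 gives y = 3.759830, 0.051689, -3.811519.
λ_k = y_k + 0.666667 gives λ = 4.4265, 0.7184, -3.1449 (check: the sum is 2.0000 = tr M).

Hence λ_max = 4.4265 and λ_min = -3.1449.


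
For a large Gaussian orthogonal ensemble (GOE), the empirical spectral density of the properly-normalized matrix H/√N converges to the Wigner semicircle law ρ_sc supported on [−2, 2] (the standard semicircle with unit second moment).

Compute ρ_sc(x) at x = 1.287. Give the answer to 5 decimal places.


ρ_sc(x) = (1/(2π)) √(4 − x²). With x = 1.287:
  4 − x² = 4 − (1.287)² = 4 − 1.656369 = 2.343631.
  √(4 − x²) = 1.530892.
  1/(2π) = 0.159155.
  ρ_sc(1.287) = 0.159155 · 1.530892 = 0.243649.

Rounded to 5 decimal places: ρ_sc(1.287) ≈ 0.24365.


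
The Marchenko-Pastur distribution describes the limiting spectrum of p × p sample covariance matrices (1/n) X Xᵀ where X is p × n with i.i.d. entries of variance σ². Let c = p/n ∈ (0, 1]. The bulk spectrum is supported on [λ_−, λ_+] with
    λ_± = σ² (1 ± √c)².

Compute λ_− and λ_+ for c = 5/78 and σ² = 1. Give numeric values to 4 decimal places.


c = 5/78 = 0.064103; √c = 0.253185.
λ_− = σ² (1 − √c)² = 1 · (1 − 0.253185)² = 1 · (0.746815)² = 0.557733.
λ_+ = σ² (1 + √c)² = 1 · (1 + 0.253185)² = 1 · (1.253185)² = 1.570472.

Rounded to 4 decimal places: λ_− ≈ 0.5577, λ_+ ≈ 1.5705.


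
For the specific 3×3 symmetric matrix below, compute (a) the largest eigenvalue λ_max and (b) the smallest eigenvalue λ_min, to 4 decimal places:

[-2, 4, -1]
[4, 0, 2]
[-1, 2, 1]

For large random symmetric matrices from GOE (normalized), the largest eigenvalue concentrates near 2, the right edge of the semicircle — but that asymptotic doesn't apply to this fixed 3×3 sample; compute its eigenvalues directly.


Since M is real symmetric, all three eigenvalues are real; they are the roots of det(λI − M) = λ³ − (tr M) λ² + s λ − det M, where s is the sum of the principal 2×2 minors.
tr M = -2 + 0 + 1 = -1.
s = ((-2)·0 − 4²) + ((-2)·1 − (-1)²) + (0·1 − 2²) = -16 + (-3) + (-4) = -23.
det M (expand along row 1) = (-2)·(-4) − 4·6 + (-1)·8 = -24.
Characteristic polynomial: λ³ + λ² − 23λ + 24 = 0.
Substitute λ = y + (tr M)/3 = y − 0.333333 to remove the quadratic term: y³ + p·y + q = 0 with p = s − (tr M)²/3 = -23.333333 and q = −2(tr M)³/27 + (tr M)·s/3 − det M = 31.740741.
Three real roots ⇒ use the trigonometric (Viète) form: r = 2√(−p/3) = 5.577734, φ = arccos(3q/(p·r)) = arccos(-0.731651) = 2.391537 rad.
y_k = r·cos(φ/3 − 2πk/3) for k = 0, 1, 2 gives y = 3.897317, 1.506993, -5.404309.
λ_k = y_k − 0.333333 gives λ = 3.5640, 1.1737, -5.7376 (check: the sum is -1.0000 = tr M).

Hence λ_max = 3.5640 and λ_min = -5.7376.


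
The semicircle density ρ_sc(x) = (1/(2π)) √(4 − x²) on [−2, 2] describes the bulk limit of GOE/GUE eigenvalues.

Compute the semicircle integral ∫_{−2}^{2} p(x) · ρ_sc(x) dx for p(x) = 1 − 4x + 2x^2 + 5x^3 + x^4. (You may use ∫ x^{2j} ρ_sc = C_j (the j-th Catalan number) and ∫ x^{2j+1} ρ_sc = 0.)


Write p(x) = Σ a_i x^i, split into monomials and integrate each against ρ_sc separately.
Using ∫ x^{2j} ρ_sc = C_j = (1/(j+1)) C(2j, j) (Catalan numbers) and ∫ x^{2j+1} ρ_sc = 0 (odd monomials vanish by symmetry):
  i = 0 (even): a_0 · C_{0} = 1 · 1 = 1
  i = 1 (odd): ∫ x^1 ρ_sc = 0 (vanishes)
  i = 2 (even): a_2 · C_{1} = 2 · 1 = 2
  i = 3 (odd): ∫ x^3 ρ_sc = 0 (vanishes)
  i = 4 (even): a_4 · C_{2} = 1 · 2 = 2

Summing the contributions: ∫_{−2}^{2} p(x) ρ_sc(x) dx = 1 + 2 + 2 = 5.


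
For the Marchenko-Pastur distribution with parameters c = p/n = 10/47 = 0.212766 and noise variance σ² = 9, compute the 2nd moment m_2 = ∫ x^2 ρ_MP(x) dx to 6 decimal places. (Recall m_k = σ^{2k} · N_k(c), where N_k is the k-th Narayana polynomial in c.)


E[X²] = σ⁴ (1 + c) (second MP moment). With σ² = 9 (so σ⁴ = 81) and c = 10/47 = 0.212766: E[X²] = 81 · (1 + 0.212766) = 81 · 1.212766.

So E[X^2] = 98.234043.


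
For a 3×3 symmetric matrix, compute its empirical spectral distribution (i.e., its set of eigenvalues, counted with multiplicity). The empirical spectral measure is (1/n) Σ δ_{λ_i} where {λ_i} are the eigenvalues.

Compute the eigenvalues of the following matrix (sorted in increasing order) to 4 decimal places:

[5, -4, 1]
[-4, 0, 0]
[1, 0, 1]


Since M is real symmetric, all three eigenvalues are real; they are the roots of det(λI − M) = λ³ − (tr M) λ² + s λ − det M, where s is the sum of the principal 2×2 minors.
tr M = 5 + 0 + 1 = 6.
s = (5·0 − (-4)²) + (5·1 − 1²) + (0·1 − 0²) = -16 + 4 + 0 = -12.
det M (expand along row 1) = 5·0 − (-4)·(-4) + 1·0 = -16.
Characteristic polynomial: λ³ − 6λ² − 12λ + 16 = 0.
Substitute λ = y + (tr M)/3 = y + 2.000000 to remove the quadratic term: y³ + p·y + q = 0 with p = s − (tr M)²/3 = -24.000000 and q = −2(tr M)³/27 + (tr M)·s/3 − det M = -24.000000.
Three real roots ⇒ use the trigonometric (Viète) form: r = 2√(−p/3) = 5.656854, φ = arccos(3q/(p·r)) = arccos(0.530330) = 1.011806 rad.
y_k = r·cos(φ/3 − 2πk/3) for k = 0, 1, 2 gives y = 5.338158, -1.047953, -4.290205.
λ_k = y_k + 2.000000 gives λ = 7.3382, 0.9520, -2.2902 (check: the sum is 6.0000 = tr M).

Eigenvalues sorted in increasing order: [-2.2902, 0.9520, 7.3382].
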